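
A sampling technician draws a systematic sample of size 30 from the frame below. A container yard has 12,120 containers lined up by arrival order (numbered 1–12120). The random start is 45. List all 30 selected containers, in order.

k = N/n = 12120/30 = 404
container 1: 45
container 2: 45 + 404 = 449
container 3: 449 + 404 = 853
container 4: 853 + 404 = 1257
container 5: 1257 + 404 = 1661
container 6: 1661 + 404 = 2065
container 7: 2065 + 404 = 2469
container 8: 2469 + 404 = 2873
container 9: 2873 + 404 = 3277
container 10: 3277 + 404 = 3681
container 11: 3681 + 404 = 4085
container 12: 4085 + 404 = 4489
container 13: 4489 + 404 = 4893
container 14: 4893 + 404 = 5297
container 15: 5297 + 404 = 5701
container 16: 5701 + 404 = 6105
container 17: 6105 + 404 = 6509
container 18: 6509 + 404 = 6913
container 19: 6913 + 404 = 7317
container 20: 7317 + 404 = 7721
container 21: 7721 + 404 = 8125
container 22: 8125 + 404 = 8529
container 23: 8529 + 404 = 8933
container 24: 8933 + 404 = 9337
container 25: 9337 + 404 = 9741
container 26: 9741 + 404 = 10145
container 27: 10145 + 404 = 10549
container 28: 10549 + 404 = 10953
container 29: 10953 + 404 = 11357
container 30: 11357 + 404 = 11761

45, 449, 853, 1257, 1661, 2065, 2469, 2873, 3277, 3681, 4085, 4489, 4893, 5297, 5701, 6105, 6509, 6913, 7317, 7721, 8125, 8529, 8933, 9337, 9741, 10145, 10549, 10953, 11357, 11761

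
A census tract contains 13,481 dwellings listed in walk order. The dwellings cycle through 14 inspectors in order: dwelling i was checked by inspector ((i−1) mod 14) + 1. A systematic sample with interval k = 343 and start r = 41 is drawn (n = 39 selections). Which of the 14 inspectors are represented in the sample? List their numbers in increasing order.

Consecutive selections differ by k = 343, so their inspector numbers differ by 343 mod 14 = 7.
gcd(343, 14) = 7, so the sample visits 14/7 = 2 distinct residues mod 14.
Start 41 is inspector 13; the inspectors hit are 6, 13.

6, 13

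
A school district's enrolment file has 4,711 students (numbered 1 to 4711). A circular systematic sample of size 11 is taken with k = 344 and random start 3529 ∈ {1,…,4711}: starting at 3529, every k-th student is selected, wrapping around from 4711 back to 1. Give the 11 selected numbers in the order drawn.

Selection 1: 3529
Selection 2: 3529 + 344 = 3873
Selection 3: 3873 + 344 = 4217
Selection 4: 4217 + 344 = 4561
Selection 5: 4561 + 344 = 4905 → 4905 − 4711 = 194
Selection 6: 194 + 344 = 538
Selection 7: 538 + 344 = 882
Selection 8: 882 + 344 = 1226
Selection 9: 1226 + 344 = 1570
Selection 10: 1570 + 344 = 1914
Selection 11: 1914 + 344 = 2258

3529, 3873, 4217, 4561, 194, 538, 882, 1226, 1570, 1914, 2258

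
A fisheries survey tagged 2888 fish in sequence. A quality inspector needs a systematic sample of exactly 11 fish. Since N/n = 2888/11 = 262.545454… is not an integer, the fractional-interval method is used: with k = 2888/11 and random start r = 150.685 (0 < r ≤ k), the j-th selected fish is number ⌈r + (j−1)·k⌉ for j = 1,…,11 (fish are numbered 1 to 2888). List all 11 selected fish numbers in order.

151, 414, 676, 939, 1201, 1464, 1726, 1989, 2252, 2514, 2777

j=1: r + 0k = 150.685 → ⌈·⌉ = 151
j=2: r + 1k = 413.230454… → ⌈·⌉ = 414
j=3: r + 2k = 675.775909… → ⌈·⌉ = 676
j=4: r + 3k = 938.321363… → ⌈·⌉ = 939
j=5: r + 4k = 1200.866818… → ⌈·⌉ = 1201
j=6: r + 5k = 1463.412272… → ⌈·⌉ = 1464
j=7: r + 6k = 1725.957727… → ⌈·⌉ = 1726
j=8: r + 7k = 1988.503181… → ⌈·⌉ = 1989
j=9: r + 8k = 2251.048636… → ⌈·⌉ = 2252
j=10: r + 9k = 2513.594090… → ⌈·⌉ = 2514
j=11: r + 10k = 2776.139545… → ⌈·⌉ = 2777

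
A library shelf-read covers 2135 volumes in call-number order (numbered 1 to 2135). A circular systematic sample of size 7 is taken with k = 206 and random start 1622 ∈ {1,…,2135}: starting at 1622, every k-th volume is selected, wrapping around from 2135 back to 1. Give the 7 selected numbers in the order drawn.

Selection 1: 1622
Selection 2: 1622 + 206 = 1828
Selection 3: 1828 + 206 = 2034
Selection 4: 2034 + 206 = 2240 → 2240 − 2135 = 105
Selection 5: 105 + 206 = 311
Selection 6: 311 + 206 = 517
Selection 7: 517 + 206 = 723

1622, 1828, 2034, 105, 311, 517, 723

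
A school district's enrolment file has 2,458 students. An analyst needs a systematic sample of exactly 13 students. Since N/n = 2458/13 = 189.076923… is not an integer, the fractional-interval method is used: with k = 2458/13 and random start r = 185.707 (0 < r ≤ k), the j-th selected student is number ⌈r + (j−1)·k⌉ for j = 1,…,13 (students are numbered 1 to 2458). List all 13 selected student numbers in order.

186, 375, 564, 753, 943, 1132, 1321, 1510, 1699, 1888, 2077, 2266, 2455

j=1: r + 0k = 185.707 → ⌈·⌉ = 186
j=2: r + 1k = 374.783923… → ⌈·⌉ = 375
j=3: r + 2k = 563.860846… → ⌈·⌉ = 564
j=4: r + 3k = 752.937769… → ⌈·⌉ = 753
j=5: r + 4k = 942.014692… → ⌈·⌉ = 943
j=6: r + 5k = 1131.091615… → ⌈·⌉ = 1132
j=7: r + 6k = 1320.168538… → ⌈·⌉ = 1321
j=8: r + 7k = 1509.245461… → ⌈·⌉ = 1510
j=9: r + 8k = 1698.322384… → ⌈·⌉ = 1699
j=10: r + 9k = 1887.399307… → ⌈·⌉ = 1888
j=11: r + 10k = 2076.476230… → ⌈·⌉ = 2077
j=12: r + 11k = 2265.553153… → ⌈·⌉ = 2266
j=13: r + 12k = 2454.630076… → ⌈·⌉ = 2455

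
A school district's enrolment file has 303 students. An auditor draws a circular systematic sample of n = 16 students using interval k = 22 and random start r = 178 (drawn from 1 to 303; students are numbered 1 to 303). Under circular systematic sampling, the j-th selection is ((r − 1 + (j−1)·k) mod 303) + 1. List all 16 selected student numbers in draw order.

Selection 1: 178
Selection 2: 178 + 22 = 200
Selection 3: 200 + 22 = 222
Selection 4: 222 + 22 = 244
Selection 5: 244 + 22 = 266
Selection 6: 266 + 22 = 288
Selection 7: 288 + 22 = 310 → 310 − 303 = 7
Selection 8: 7 + 22 = 29
Selection 9: 29 + 22 = 51
Selection 10: 51 + 22 = 73
Selection 11: 73 + 22 = 95
Selection 12: 95 + 22 = 117
Selection 13: 117 + 22 = 139
Selection 14: 139 + 22 = 161
Selection 15: 161 + 22 = 183
Selection 16: 183 + 22 = 205

178, 200, 222, 244, 266, 288, 7, 29, 51, 73, 95, 117, 139, 161, 183, 205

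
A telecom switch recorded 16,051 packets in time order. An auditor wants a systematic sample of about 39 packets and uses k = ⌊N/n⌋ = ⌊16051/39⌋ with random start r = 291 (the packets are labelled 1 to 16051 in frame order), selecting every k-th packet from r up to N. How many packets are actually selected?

39

k = ⌊16051/39⌋ = 411
Achieved size = ⌊(16051 − 291)/411⌋ + 1 = ⌊15760/411⌋ + 1 = 38 + 1 = 39
(last selection: 291 + 38×411 = 15909 ≤ 16051; next would be 16320 > 16051)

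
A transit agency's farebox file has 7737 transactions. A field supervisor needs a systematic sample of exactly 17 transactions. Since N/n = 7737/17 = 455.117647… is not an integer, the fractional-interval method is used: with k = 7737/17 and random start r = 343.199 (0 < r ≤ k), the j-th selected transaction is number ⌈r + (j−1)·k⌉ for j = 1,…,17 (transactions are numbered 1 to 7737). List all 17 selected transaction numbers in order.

j=1: r + 0k = 343.199 → ⌈·⌉ = 344
j=2: r + 1k = 798.316647… → ⌈·⌉ = 799
j=3: r + 2k = 1253.434294… → ⌈·⌉ = 1254
j=4: r + 3k = 1708.551941… → ⌈·⌉ = 1709
j=5: r + 4k = 2163.669588… → ⌈·⌉ = 2164
j=6: r + 5k = 2618.787235… → ⌈·⌉ = 2619
j=7: r + 6k = 3073.904882… → ⌈·⌉ = 3074
j=8: r + 7k = 3529.022529… → ⌈·⌉ = 3530
j=9: r + 8k = 3984.140176… → ⌈·⌉ = 3985
j=10: r + 9k = 4439.257823… → ⌈·⌉ = 4440
j=11: r + 10k = 4894.375470… → ⌈·⌉ = 4895
j=12: r + 11k = 5349.493117… → ⌈·⌉ = 5350
j=13: r + 12k = 5804.610764… → ⌈·⌉ = 5805
j=14: r + 13k = 6259.728411… → ⌈·⌉ = 6260
j=15: r + 14k = 6714.846058… → ⌈·⌉ = 6715
j=16: r + 15k = 7169.963705… → ⌈·⌉ = 7170
j=17: r + 16k = 7625.081352… → ⌈·⌉ = 7626

344, 799, 1254, 1709, 2164, 2619, 3074, 3530, 3985, 4440, 4895, 5350, 5805, 6260, 6715, 7170, 7626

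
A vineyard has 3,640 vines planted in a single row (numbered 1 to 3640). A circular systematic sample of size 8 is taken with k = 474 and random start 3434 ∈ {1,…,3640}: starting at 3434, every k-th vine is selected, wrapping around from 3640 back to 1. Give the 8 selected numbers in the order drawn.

3434, 268, 742, 1216, 1690, 2164, 2638, 3112

Selection 1: 3434
Selection 2: 3434 + 474 = 3908 → 3908 − 3640 = 268
Selection 3: 268 + 474 = 742
Selection 4: 742 + 474 = 1216
Selection 5: 1216 + 474 = 1690
Selection 6: 1690 + 474 = 2164
Selection 7: 2164 + 474 = 2638
Selection 8: 2638 + 474 = 3112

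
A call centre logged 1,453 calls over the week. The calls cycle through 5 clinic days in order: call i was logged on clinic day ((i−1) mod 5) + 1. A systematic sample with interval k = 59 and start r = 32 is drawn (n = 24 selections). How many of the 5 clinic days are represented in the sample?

5

Consecutive selections differ by k = 59, so their clinic day numbers differ by 59 mod 5 = 4.
gcd(59, 5) = 1, so the sample visits 5/1 = 5 distinct residues mod 5.
Start 32 is clinic day 2; the clinic days hit are 1, 2, 3, 4, 5.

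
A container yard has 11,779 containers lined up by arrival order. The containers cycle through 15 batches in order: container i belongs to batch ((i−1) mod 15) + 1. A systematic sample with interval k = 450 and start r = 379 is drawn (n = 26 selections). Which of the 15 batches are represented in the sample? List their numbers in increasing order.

4

Consecutive selections differ by k = 450, so their batch numbers differ by 450 mod 15 = 0.
gcd(450, 15) = 15, so the sample visits 15/15 = 1 distinct residues mod 15.
Start 379 is batch 4; the batches hit are 4.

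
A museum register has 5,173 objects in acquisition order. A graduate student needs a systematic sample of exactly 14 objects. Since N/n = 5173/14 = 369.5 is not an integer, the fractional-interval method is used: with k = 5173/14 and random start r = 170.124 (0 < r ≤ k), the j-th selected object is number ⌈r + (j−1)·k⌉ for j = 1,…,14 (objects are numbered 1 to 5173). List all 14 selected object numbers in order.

j=1: r + 0k = 170.124 → ⌈·⌉ = 171
j=2: r + 1k = 539.624 → ⌈·⌉ = 540
j=3: r + 2k = 909.124 → ⌈·⌉ = 910
j=4: r + 3k = 1278.624 → ⌈·⌉ = 1279
j=5: r + 4k = 1648.124 → ⌈·⌉ = 1649
j=6: r + 5k = 2017.624 → ⌈·⌉ = 2018
j=7: r + 6k = 2387.124 → ⌈·⌉ = 2388
j=8: r + 7k = 2756.624 → ⌈·⌉ = 2757
j=9: r + 8k = 3126.124 → ⌈·⌉ = 3127
j=10: r + 9k = 3495.624 → ⌈·⌉ = 3496
j=11: r + 10k = 3865.124 → ⌈·⌉ = 3866
j=12: r + 11k = 4234.624 → ⌈·⌉ = 4235
j=13: r + 12k = 4604.124 → ⌈·⌉ = 4605
j=14: r + 13k = 4973.624 → ⌈·⌉ = 4974

171, 540, 910, 1279, 1649, 2018, 2388, 2757, 3127, 3496, 3866, 4235, 4605, 4974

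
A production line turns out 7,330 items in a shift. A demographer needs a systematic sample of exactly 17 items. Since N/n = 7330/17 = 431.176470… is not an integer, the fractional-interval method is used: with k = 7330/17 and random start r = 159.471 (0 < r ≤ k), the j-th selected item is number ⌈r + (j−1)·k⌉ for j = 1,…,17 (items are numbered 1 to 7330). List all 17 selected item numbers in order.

160, 591, 1022, 1454, 1885, 2316, 2747, 3178, 3609, 4041, 4472, 4903, 5334, 5765, 6196, 6628, 7059

j=1: r + 0k = 159.471 → ⌈·⌉ = 160
j=2: r + 1k = 590.647470… → ⌈·⌉ = 591
j=3: r + 2k = 1021.823941… → ⌈·⌉ = 1022
j=4: r + 3k = 1453.000411… → ⌈·⌉ = 1454
j=5: r + 4k = 1884.176882… → ⌈·⌉ = 1885
j=6: r + 5k = 2315.353352… → ⌈·⌉ = 2316
j=7: r + 6k = 2746.529823… → ⌈·⌉ = 2747
j=8: r + 7k = 3177.706294… → ⌈·⌉ = 3178
j=9: r + 8k = 3608.882764… → ⌈·⌉ = 3609
j=10: r + 9k = 4040.059235… → ⌈·⌉ = 4041
j=11: r + 10k = 4471.235705… → ⌈·⌉ = 4472
j=12: r + 11k = 4902.412176… → ⌈·⌉ = 4903
j=13: r + 12k = 5333.588647… → ⌈·⌉ = 5334
j=14: r + 13k = 5764.765117… → ⌈·⌉ = 5765
j=15: r + 14k = 6195.941588… → ⌈·⌉ = 6196
j=16: r + 15k = 6627.118058… → ⌈·⌉ = 6628
j=17: r + 16k = 7058.294529… → ⌈·⌉ = 7059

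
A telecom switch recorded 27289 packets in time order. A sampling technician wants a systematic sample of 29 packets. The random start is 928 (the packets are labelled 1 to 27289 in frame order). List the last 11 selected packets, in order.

17866, 18807, 19748, 20689, 21630, 22571, 23512, 24453, 25394, 26335, 27276

k = N/n = 27289/29 = 941
19th selection = 928 + 18×941 = 17866
20th: 17866 + 941 = 18807
21st: 18807 + 941 = 19748
22nd: 19748 + 941 = 20689
23rd: 20689 + 941 = 21630
24th: 21630 + 941 = 22571
25th: 22571 + 941 = 23512
26th: 23512 + 941 = 24453
27th: 24453 + 941 = 25394
28th: 25394 + 941 = 26335
29th: 26335 + 941 = 27276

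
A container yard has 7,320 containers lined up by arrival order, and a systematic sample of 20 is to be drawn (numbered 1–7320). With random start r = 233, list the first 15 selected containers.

k = N/n = 7320/20 = 366
container 1: 233
container 2: 233 + 366 = 599
container 3: 599 + 366 = 965
container 4: 965 + 366 = 1331
container 5: 1331 + 366 = 1697
container 6: 1697 + 366 = 2063
container 7: 2063 + 366 = 2429
container 8: 2429 + 366 = 2795
container 9: 2795 + 366 = 3161
container 10: 3161 + 366 = 3527
container 11: 3527 + 366 = 3893
container 12: 3893 + 366 = 4259
container 13: 4259 + 366 = 4625
container 14: 4625 + 366 = 4991
container 15: 4991 + 366 = 5357

233, 599, 965, 1331, 1697, 2063, 2429, 2795, 3161, 3527, 3893, 4259, 4625, 4991, 5357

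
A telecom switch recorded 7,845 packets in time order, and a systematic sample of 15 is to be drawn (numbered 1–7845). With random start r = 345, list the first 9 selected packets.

345, 868, 1391, 1914, 2437, 2960, 3483, 4006, 4529

k = N/n = 7845/15 = 523
packet 1: 345
packet 2: 345 + 523 = 868
packet 3: 868 + 523 = 1391
packet 4: 1391 + 523 = 1914
packet 5: 1914 + 523 = 2437
packet 6: 2437 + 523 = 2960
packet 7: 2960 + 523 = 3483
packet 8: 3483 + 523 = 4006
packet 9: 4006 + 523 = 4529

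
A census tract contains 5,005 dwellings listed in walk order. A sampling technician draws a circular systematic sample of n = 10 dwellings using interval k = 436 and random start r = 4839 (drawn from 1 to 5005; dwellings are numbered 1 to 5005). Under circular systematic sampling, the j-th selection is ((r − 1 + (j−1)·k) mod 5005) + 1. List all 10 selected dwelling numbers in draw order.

Selection 1: 4839
Selection 2: 4839 + 436 = 5275 → 5275 − 5005 = 270
Selection 3: 270 + 436 = 706
Selection 4: 706 + 436 = 1142
Selection 5: 1142 + 436 = 1578
Selection 6: 1578 + 436 = 2014
Selection 7: 2014 + 436 = 2450
Selection 8: 2450 + 436 = 2886
Selection 9: 2886 + 436 = 3322
Selection 10: 3322 + 436 = 3758

4839, 270, 706, 1142, 1578, 2014, 2450, 2886, 3322, 3758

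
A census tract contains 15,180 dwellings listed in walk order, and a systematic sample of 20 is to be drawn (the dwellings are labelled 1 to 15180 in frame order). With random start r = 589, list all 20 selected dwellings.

k = N/n = 15180/20 = 759
dwelling 1: 589
dwelling 2: 589 + 759 = 1348
dwelling 3: 1348 + 759 = 2107
dwelling 4: 2107 + 759 = 2866
dwelling 5: 2866 + 759 = 3625
dwelling 6: 3625 + 759 = 4384
dwelling 7: 4384 + 759 = 5143
dwelling 8: 5143 + 759 = 5902
dwelling 9: 5902 + 759 = 6661
dwelling 10: 6661 + 759 = 7420
dwelling 11: 7420 + 759 = 8179
dwelling 12: 8179 + 759 = 8938
dwelling 13: 8938 + 759 = 9697
dwelling 14: 9697 + 759 = 10456
dwelling 15: 10456 + 759 = 11215
dwelling 16: 11215 + 759 = 11974
dwelling 17: 11974 + 759 = 12733
dwelling 18: 12733 + 759 = 13492
dwelling 19: 13492 + 759 = 14251
dwelling 20: 14251 + 759 = 15010

589, 1348, 2107, 2866, 3625, 4384, 5143, 5902, 6661, 7420, 8179, 8938, 9697, 10456, 11215, 11974, 12733, 13492, 14251, 15010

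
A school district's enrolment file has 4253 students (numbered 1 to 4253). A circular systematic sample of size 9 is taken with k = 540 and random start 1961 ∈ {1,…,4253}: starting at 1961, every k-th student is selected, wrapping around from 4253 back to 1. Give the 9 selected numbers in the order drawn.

1961, 2501, 3041, 3581, 4121, 408, 948, 1488, 2028

Selection 1: 1961
Selection 2: 1961 + 540 = 2501
Selection 3: 2501 + 540 = 3041
Selection 4: 3041 + 540 = 3581
Selection 5: 3581 + 540 = 4121
Selection 6: 4121 + 540 = 4661 → 4661 − 4253 = 408
Selection 7: 408 + 540 = 948
Selection 8: 948 + 540 = 1488
Selection 9: 1488 + 540 = 2028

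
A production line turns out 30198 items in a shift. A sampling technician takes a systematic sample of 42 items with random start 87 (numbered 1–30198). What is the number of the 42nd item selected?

k = 30198/42 = 719
42nd selection = r + (42−1)·k = 87 + 41×719 = 87 + 29479 = 29566

29566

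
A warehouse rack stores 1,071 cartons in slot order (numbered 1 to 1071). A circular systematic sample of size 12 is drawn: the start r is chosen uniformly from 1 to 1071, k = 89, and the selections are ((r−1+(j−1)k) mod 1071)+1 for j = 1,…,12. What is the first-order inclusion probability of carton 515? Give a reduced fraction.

4/357

For each position j, as r ranges over 1…1071 the j-th selection hits every carton exactly once, so carton 515 is selected for exactly 12 of the 1071 starts.
Inclusion probability = 12/1071 = 4/357.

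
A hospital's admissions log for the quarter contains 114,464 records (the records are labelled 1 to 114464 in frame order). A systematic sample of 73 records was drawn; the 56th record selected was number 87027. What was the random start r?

k = 114464/73 = 1568
r = 87027 − (56−1)×1568 = 87027 − 86240 = 787

787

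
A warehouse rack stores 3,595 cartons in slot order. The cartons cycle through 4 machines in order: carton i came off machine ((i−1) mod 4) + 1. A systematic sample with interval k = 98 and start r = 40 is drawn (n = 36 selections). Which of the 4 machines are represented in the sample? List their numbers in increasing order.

Consecutive selections differ by k = 98, so their machine numbers differ by 98 mod 4 = 2.
gcd(98, 4) = 2, so the sample visits 4/2 = 2 distinct residues mod 4.
Start 40 is machine 4; the machines hit are 2, 4.

2, 4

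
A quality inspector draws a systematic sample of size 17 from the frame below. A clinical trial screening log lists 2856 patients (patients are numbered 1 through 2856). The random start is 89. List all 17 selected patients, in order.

89, 257, 425, 593, 761, 929, 1097, 1265, 1433, 1601, 1769, 1937, 2105, 2273, 2441, 2609, 2777

k = N/n = 2856/17 = 168
patient 1: 89
patient 2: 89 + 168 = 257
patient 3: 257 + 168 = 425
patient 4: 425 + 168 = 593
patient 5: 593 + 168 = 761
patient 6: 761 + 168 = 929
patient 7: 929 + 168 = 1097
patient 8: 1097 + 168 = 1265
patient 9: 1265 + 168 = 1433
patient 10: 1433 + 168 = 1601
patient 11: 1601 + 168 = 1769
patient 12: 1769 + 168 = 1937
patient 13: 1937 + 168 = 2105
patient 14: 2105 + 168 = 2273
patient 15: 2273 + 168 = 2441
patient 16: 2441 + 168 = 2609
patient 17: 2609 + 168 = 2777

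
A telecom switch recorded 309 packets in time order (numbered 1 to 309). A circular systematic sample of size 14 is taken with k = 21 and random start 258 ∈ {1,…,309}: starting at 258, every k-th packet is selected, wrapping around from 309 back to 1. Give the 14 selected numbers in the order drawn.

Selection 1: 258
Selection 2: 258 + 21 = 279
Selection 3: 279 + 21 = 300
Selection 4: 300 + 21 = 321 → 321 − 309 = 12
Selection 5: 12 + 21 = 33
Selection 6: 33 + 21 = 54
Selection 7: 54 + 21 = 75
Selection 8: 75 + 21 = 96
Selection 9: 96 + 21 = 117
Selection 10: 117 + 21 = 138
Selection 11: 138 + 21 = 159
Selection 12: 159 + 21 = 180
Selection 13: 180 + 21 = 201
Selection 14: 201 + 21 = 222

258, 279, 300, 12, 33, 54, 75, 96, 117, 138, 159, 180, 201, 222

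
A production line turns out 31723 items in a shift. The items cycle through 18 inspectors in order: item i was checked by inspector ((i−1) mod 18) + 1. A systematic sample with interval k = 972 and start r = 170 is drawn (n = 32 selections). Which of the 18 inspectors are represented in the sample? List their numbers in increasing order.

8

Consecutive selections differ by k = 972, so their inspector numbers differ by 972 mod 18 = 0.
gcd(972, 18) = 18, so the sample visits 18/18 = 1 distinct residues mod 18.
Start 170 is inspector 8; the inspectors hit are 8.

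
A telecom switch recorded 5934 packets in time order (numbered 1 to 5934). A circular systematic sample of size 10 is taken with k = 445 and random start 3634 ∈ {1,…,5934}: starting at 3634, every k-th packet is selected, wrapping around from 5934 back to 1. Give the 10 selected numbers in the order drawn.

3634, 4079, 4524, 4969, 5414, 5859, 370, 815, 1260, 1705

Selection 1: 3634
Selection 2: 3634 + 445 = 4079
Selection 3: 4079 + 445 = 4524
Selection 4: 4524 + 445 = 4969
Selection 5: 4969 + 445 = 5414
Selection 6: 5414 + 445 = 5859
Selection 7: 5859 + 445 = 6304 → 6304 − 5934 = 370
Selection 8: 370 + 445 = 815
Selection 9: 815 + 445 = 1260
Selection 10: 1260 + 445 = 1705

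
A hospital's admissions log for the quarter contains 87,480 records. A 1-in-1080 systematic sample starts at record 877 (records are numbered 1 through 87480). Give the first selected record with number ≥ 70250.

k = 1080
Steps past start: ⌈(70250 − 877)/1080⌉ = ⌈69373/1080⌉ = 65
Selected record: 877 + 65×1080 = 71077

71077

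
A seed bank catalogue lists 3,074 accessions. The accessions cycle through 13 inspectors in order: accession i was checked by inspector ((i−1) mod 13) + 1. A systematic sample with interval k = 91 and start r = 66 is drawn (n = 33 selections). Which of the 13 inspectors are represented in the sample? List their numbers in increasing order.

1

Consecutive selections differ by k = 91, so their inspector numbers differ by 91 mod 13 = 0.
gcd(91, 13) = 13, so the sample visits 13/13 = 1 distinct residues mod 13.
Start 66 is inspector 1; the inspectors hit are 1.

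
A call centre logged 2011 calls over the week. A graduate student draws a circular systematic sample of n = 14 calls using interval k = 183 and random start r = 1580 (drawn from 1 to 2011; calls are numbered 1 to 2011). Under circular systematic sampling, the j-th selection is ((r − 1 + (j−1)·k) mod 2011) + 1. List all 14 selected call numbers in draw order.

Selection 1: 1580
Selection 2: 1580 + 183 = 1763
Selection 3: 1763 + 183 = 1946
Selection 4: 1946 + 183 = 2129 → 2129 − 2011 = 118
Selection 5: 118 + 183 = 301
Selection 6: 301 + 183 = 484
Selection 7: 484 + 183 = 667
Selection 8: 667 + 183 = 850
Selection 9: 850 + 183 = 1033
Selection 10: 1033 + 183 = 1216
Selection 11: 1216 + 183 = 1399
Selection 12: 1399 + 183 = 1582
Selection 13: 1582 + 183 = 1765
Selection 14: 1765 + 183 = 1948

1580, 1763, 1946, 118, 301, 484, 667, 850, 1033, 1216, 1399, 1582, 1765, 1948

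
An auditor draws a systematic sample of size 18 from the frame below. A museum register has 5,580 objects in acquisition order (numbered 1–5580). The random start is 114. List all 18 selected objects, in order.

k = N/n = 5580/18 = 310
object 1: 114
object 2: 114 + 310 = 424
object 3: 424 + 310 = 734
object 4: 734 + 310 = 1044
object 5: 1044 + 310 = 1354
object 6: 1354 + 310 = 1664
object 7: 1664 + 310 = 1974
object 8: 1974 + 310 = 2284
object 9: 2284 + 310 = 2594
object 10: 2594 + 310 = 2904
object 11: 2904 + 310 = 3214
object 12: 3214 + 310 = 3524
object 13: 3524 + 310 = 3834
object 14: 3834 + 310 = 4144
object 15: 4144 + 310 = 4454
object 16: 4454 + 310 = 4764
object 17: 4764 + 310 = 5074
object 18: 5074 + 310 = 5384

114, 424, 734, 1044, 1354, 1664, 1974, 2284, 2594, 2904, 3214, 3524, 3834, 4144, 4454, 4764, 5074, 5384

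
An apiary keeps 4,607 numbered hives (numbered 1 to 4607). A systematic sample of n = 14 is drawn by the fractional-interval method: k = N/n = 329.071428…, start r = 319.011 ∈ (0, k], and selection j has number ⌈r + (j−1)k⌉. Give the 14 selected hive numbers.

j=1: r + 0k = 319.011 → ⌈·⌉ = 320
j=2: r + 1k = 648.082428… → ⌈·⌉ = 649
j=3: r + 2k = 977.153857… → ⌈·⌉ = 978
j=4: r + 3k = 1306.225285… → ⌈·⌉ = 1307
j=5: r + 4k = 1635.296714… → ⌈·⌉ = 1636
j=6: r + 5k = 1964.368142… → ⌈·⌉ = 1965
j=7: r + 6k = 2293.439571… → ⌈·⌉ = 2294
j=8: r + 7k = 2622.511 → ⌈·⌉ = 2623
j=9: r + 8k = 2951.582428… → ⌈·⌉ = 2952
j=10: r + 9k = 3280.653857… → ⌈·⌉ = 3281
j=11: r + 10k = 3609.725285… → ⌈·⌉ = 3610
j=12: r + 11k = 3938.796714… → ⌈·⌉ = 3939
j=13: r + 12k = 4267.868142… → ⌈·⌉ = 4268
j=14: r + 13k = 4596.939571… → ⌈·⌉ = 4597

320, 649, 978, 1307, 1636, 1965, 2294, 2623, 2952, 3281, 3610, 3939, 4268, 4597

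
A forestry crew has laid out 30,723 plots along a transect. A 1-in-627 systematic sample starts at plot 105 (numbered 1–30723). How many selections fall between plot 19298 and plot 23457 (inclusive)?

7

k = 627
First selection ≥ 19298: 105 + ⌈(19298−105)/627⌉·627 = 105 + 31×627 = 19542
Last selection ≤ 23457: 105 + ⌊(23457−105)/627⌋·627 = 105 + 37×627 = 23304
Count = 37 − 31 + 1 = 7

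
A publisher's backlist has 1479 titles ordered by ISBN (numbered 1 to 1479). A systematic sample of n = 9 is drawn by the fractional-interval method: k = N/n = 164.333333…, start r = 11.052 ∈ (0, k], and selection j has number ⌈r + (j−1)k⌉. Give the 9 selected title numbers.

j=1: r + 0k = 11.052 → ⌈·⌉ = 12
j=2: r + 1k = 175.385333… → ⌈·⌉ = 176
j=3: r + 2k = 339.718666… → ⌈·⌉ = 340
j=4: r + 3k = 504.052 → ⌈·⌉ = 505
j=5: r + 4k = 668.385333… → ⌈·⌉ = 669
j=6: r + 5k = 832.718666… → ⌈·⌉ = 833
j=7: r + 6k = 997.052 → ⌈·⌉ = 998
j=8: r + 7k = 1161.385333… → ⌈·⌉ = 1162
j=9: r + 8k = 1325.718666… → ⌈·⌉ = 1326

12, 176, 340, 505, 669, 833, 998, 1162, 1326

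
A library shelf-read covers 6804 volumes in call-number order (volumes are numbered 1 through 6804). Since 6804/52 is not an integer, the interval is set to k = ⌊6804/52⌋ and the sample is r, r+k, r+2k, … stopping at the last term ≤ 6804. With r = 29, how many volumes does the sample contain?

k = ⌊6804/52⌋ = 130
Achieved size = ⌊(6804 − 29)/130⌋ + 1 = ⌊6775/130⌋ + 1 = 52 + 1 = 53
(last selection: 29 + 52×130 = 6789 ≤ 6804; next would be 6919 > 6804)

53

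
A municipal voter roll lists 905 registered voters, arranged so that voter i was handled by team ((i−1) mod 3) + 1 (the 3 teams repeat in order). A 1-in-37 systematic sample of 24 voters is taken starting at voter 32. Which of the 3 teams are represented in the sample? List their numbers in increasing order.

1, 2, 3

Consecutive selections differ by k = 37, so their team numbers differ by 37 mod 3 = 1.
gcd(37, 3) = 1, so the sample visits 3/1 = 3 distinct residues mod 3.
Start 32 is team 2; the teams hit are 1, 2, 3.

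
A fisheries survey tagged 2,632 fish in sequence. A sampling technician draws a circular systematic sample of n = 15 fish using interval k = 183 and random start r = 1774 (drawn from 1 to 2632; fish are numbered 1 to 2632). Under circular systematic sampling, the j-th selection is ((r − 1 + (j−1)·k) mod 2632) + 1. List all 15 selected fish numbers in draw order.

Selection 1: 1774
Selection 2: 1774 + 183 = 1957
Selection 3: 1957 + 183 = 2140
Selection 4: 2140 + 183 = 2323
Selection 5: 2323 + 183 = 2506
Selection 6: 2506 + 183 = 2689 → 2689 − 2632 = 57
Selection 7: 57 + 183 = 240
Selection 8: 240 + 183 = 423
Selection 9: 423 + 183 = 606
Selection 10: 606 + 183 = 789
Selection 11: 789 + 183 = 972
Selection 12: 972 + 183 = 1155
Selection 13: 1155 + 183 = 1338
Selection 14: 1338 + 183 = 1521
Selection 15: 1521 + 183 = 1704

1774, 1957, 2140, 2323, 2506, 57, 240, 423, 606, 789, 972, 1155, 1338, 1521, 1704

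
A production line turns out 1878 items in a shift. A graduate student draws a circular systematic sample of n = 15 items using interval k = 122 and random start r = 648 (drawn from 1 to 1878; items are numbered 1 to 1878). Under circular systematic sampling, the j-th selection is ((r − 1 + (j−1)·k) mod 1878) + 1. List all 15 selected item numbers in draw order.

Selection 1: 648
Selection 2: 648 + 122 = 770
Selection 3: 770 + 122 = 892
Selection 4: 892 + 122 = 1014
Selection 5: 1014 + 122 = 1136
Selection 6: 1136 + 122 = 1258
Selection 7: 1258 + 122 = 1380
Selection 8: 1380 + 122 = 1502
Selection 9: 1502 + 122 = 1624
Selection 10: 1624 + 122 = 1746
Selection 11: 1746 + 122 = 1868
Selection 12: 1868 + 122 = 1990 → 1990 − 1878 = 112
Selection 13: 112 + 122 = 234
Selection 14: 234 + 122 = 356
Selection 15: 356 + 122 = 478

648, 770, 892, 1014, 1136, 1258, 1380, 1502, 1624, 1746, 1868, 112, 234, 356, 478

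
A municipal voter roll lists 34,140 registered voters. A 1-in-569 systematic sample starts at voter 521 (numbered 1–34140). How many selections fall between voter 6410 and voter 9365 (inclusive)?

5

k = 569
First selection ≥ 6410: 521 + ⌈(6410−521)/569⌉·569 = 521 + 11×569 = 6780
Last selection ≤ 9365: 521 + ⌊(9365−521)/569⌋·569 = 521 + 15×569 = 9056
Count = 15 − 11 + 1 = 5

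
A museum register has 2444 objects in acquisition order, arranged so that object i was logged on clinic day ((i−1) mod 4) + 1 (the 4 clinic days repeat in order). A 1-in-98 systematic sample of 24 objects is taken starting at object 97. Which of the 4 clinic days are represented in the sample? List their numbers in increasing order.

Consecutive selections differ by k = 98, so their clinic day numbers differ by 98 mod 4 = 2.
gcd(98, 4) = 2, so the sample visits 4/2 = 2 distinct residues mod 4.
Start 97 is clinic day 1; the clinic days hit are 1, 3.

1, 3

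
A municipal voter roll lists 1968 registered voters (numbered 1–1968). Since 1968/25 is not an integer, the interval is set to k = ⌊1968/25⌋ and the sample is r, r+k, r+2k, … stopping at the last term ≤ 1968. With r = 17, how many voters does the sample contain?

k = ⌊1968/25⌋ = 78
Achieved size = ⌊(1968 − 17)/78⌋ + 1 = ⌊1951/78⌋ + 1 = 25 + 1 = 26
(last selection: 17 + 25×78 = 1967 ≤ 1968; next would be 2045 > 1968)

26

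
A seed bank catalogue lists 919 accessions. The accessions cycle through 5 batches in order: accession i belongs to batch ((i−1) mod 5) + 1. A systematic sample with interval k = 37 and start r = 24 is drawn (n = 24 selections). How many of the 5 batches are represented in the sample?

Consecutive selections differ by k = 37, so their batch numbers differ by 37 mod 5 = 2.
gcd(37, 5) = 1, so the sample visits 5/1 = 5 distinct residues mod 5.
Start 24 is batch 4; the batches hit are 1, 2, 3, 4, 5.

5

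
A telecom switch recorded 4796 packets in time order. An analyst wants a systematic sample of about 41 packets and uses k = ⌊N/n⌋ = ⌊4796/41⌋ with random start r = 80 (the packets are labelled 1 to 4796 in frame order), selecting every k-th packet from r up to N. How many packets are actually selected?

k = ⌊4796/41⌋ = 116
Achieved size = ⌊(4796 − 80)/116⌋ + 1 = ⌊4716/116⌋ + 1 = 40 + 1 = 41
(last selection: 80 + 40×116 = 4720 ≤ 4796; next would be 4836 > 4796)

41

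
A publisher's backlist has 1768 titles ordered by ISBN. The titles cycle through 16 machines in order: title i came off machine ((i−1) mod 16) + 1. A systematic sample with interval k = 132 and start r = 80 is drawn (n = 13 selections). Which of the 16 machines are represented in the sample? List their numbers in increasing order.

4, 8, 12, 16

Consecutive selections differ by k = 132, so their machine numbers differ by 132 mod 16 = 4.
gcd(132, 16) = 4, so the sample visits 16/4 = 4 distinct residues mod 16.
Start 80 is machine 16; the machines hit are 4, 8, 12, 16.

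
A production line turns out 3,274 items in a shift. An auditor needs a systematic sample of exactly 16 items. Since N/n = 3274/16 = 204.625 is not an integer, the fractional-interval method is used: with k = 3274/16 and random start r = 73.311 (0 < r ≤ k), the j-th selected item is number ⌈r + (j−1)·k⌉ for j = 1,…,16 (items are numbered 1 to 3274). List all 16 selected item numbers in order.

j=1: r + 0k = 73.311 → ⌈·⌉ = 74
j=2: r + 1k = 277.936 → ⌈·⌉ = 278
j=3: r + 2k = 482.561 → ⌈·⌉ = 483
j=4: r + 3k = 687.186 → ⌈·⌉ = 688
j=5: r + 4k = 891.811 → ⌈·⌉ = 892
j=6: r + 5k = 1096.436 → ⌈·⌉ = 1097
j=7: r + 6k = 1301.061 → ⌈·⌉ = 1302
j=8: r + 7k = 1505.686 → ⌈·⌉ = 1506
j=9: r + 8k = 1710.311 → ⌈·⌉ = 1711
j=10: r + 9k = 1914.936 → ⌈·⌉ = 1915
j=11: r + 10k = 2119.561 → ⌈·⌉ = 2120
j=12: r + 11k = 2324.186 → ⌈·⌉ = 2325
j=13: r + 12k = 2528.811 → ⌈·⌉ = 2529
j=14: r + 13k = 2733.436 → ⌈·⌉ = 2734
j=15: r + 14k = 2938.061 → ⌈·⌉ = 2939
j=16: r + 15k = 3142.686 → ⌈·⌉ = 3143

74, 278, 483, 688, 892, 1097, 1302, 1506, 1711, 1915, 2120, 2325, 2529, 2734, 2939, 3143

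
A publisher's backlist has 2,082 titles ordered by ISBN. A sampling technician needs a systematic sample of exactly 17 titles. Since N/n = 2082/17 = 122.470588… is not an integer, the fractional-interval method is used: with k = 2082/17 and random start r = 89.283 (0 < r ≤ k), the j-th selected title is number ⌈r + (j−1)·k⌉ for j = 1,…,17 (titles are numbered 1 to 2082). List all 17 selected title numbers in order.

90, 212, 335, 457, 580, 702, 825, 947, 1070, 1192, 1314, 1437, 1559, 1682, 1804, 1927, 2049

j=1: r + 0k = 89.283 → ⌈·⌉ = 90
j=2: r + 1k = 211.753588… → ⌈·⌉ = 212
j=3: r + 2k = 334.224176… → ⌈·⌉ = 335
j=4: r + 3k = 456.694764… → ⌈·⌉ = 457
j=5: r + 4k = 579.165352… → ⌈·⌉ = 580
j=6: r + 5k = 701.635941… → ⌈·⌉ = 702
j=7: r + 6k = 824.106529… → ⌈·⌉ = 825
j=8: r + 7k = 946.577117… → ⌈·⌉ = 947
j=9: r + 8k = 1069.047705… → ⌈·⌉ = 1070
j=10: r + 9k = 1191.518294… → ⌈·⌉ = 1192
j=11: r + 10k = 1313.988882… → ⌈·⌉ = 1314
j=12: r + 11k = 1436.459470… → ⌈·⌉ = 1437
j=13: r + 12k = 1558.930058… → ⌈·⌉ = 1559
j=14: r + 13k = 1681.400647… → ⌈·⌉ = 1682
j=15: r + 14k = 1803.871235… → ⌈·⌉ = 1804
j=16: r + 15k = 1926.341823… → ⌈·⌉ = 1927
j=17: r + 16k = 2048.812411… → ⌈·⌉ = 2049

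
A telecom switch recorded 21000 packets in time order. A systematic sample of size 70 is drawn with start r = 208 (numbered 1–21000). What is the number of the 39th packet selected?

11608

k = 21000/70 = 300
39th selection = r + (39−1)·k = 208 + 38×300 = 208 + 11400 = 11608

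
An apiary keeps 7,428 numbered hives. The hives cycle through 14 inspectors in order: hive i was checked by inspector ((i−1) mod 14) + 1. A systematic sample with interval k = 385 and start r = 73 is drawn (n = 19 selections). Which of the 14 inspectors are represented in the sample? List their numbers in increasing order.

Consecutive selections differ by k = 385, so their inspector numbers differ by 385 mod 14 = 7.
gcd(385, 14) = 7, so the sample visits 14/7 = 2 distinct residues mod 14.
Start 73 is inspector 3; the inspectors hit are 3, 10.

3, 10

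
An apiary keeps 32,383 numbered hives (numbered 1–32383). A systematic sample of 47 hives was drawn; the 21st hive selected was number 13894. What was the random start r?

k = 32383/47 = 689
r = 13894 − (21−1)×689 = 13894 − 13780 = 114

114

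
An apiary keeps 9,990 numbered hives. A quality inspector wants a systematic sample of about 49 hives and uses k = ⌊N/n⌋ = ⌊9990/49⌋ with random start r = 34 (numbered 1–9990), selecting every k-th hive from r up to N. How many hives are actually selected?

k = ⌊9990/49⌋ = 203
Achieved size = ⌊(9990 − 34)/203⌋ + 1 = ⌊9956/203⌋ + 1 = 49 + 1 = 50
(last selection: 34 + 49×203 = 9981 ≤ 9990; next would be 10184 > 9990)

50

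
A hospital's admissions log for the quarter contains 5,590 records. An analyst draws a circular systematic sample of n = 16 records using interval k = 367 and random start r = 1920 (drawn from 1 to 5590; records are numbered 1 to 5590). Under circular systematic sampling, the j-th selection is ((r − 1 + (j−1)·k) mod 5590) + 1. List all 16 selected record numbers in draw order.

Selection 1: 1920
Selection 2: 1920 + 367 = 2287
Selection 3: 2287 + 367 = 2654
Selection 4: 2654 + 367 = 3021
Selection 5: 3021 + 367 = 3388
Selection 6: 3388 + 367 = 3755
Selection 7: 3755 + 367 = 4122
Selection 8: 4122 + 367 = 4489
Selection 9: 4489 + 367 = 4856
Selection 10: 4856 + 367 = 5223
Selection 11: 5223 + 367 = 5590
Selection 12: 5590 + 367 = 5957 → 5957 − 5590 = 367
Selection 13: 367 + 367 = 734
Selection 14: 734 + 367 = 1101
Selection 15: 1101 + 367 = 1468
Selection 16: 1468 + 367 = 1835

1920, 2287, 2654, 3021, 3388, 3755, 4122, 4489, 4856, 5223, 5590, 367, 734, 1101, 1468, 1835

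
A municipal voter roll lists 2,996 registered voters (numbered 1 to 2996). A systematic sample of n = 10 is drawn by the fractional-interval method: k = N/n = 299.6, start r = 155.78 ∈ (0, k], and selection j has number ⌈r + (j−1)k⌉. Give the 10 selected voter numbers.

156, 456, 755, 1055, 1355, 1654, 1954, 2253, 2553, 2853

j=1: r + 0k = 155.78 → ⌈·⌉ = 156
j=2: r + 1k = 455.38 → ⌈·⌉ = 456
j=3: r + 2k = 754.98 → ⌈·⌉ = 755
j=4: r + 3k = 1054.58 → ⌈·⌉ = 1055
j=5: r + 4k = 1354.18 → ⌈·⌉ = 1355
j=6: r + 5k = 1653.78 → ⌈·⌉ = 1654
j=7: r + 6k = 1953.38 → ⌈·⌉ = 1954
j=8: r + 7k = 2252.98 → ⌈·⌉ = 2253
j=9: r + 8k = 2552.58 → ⌈·⌉ = 2553
j=10: r + 9k = 2852.18 → ⌈·⌉ = 2853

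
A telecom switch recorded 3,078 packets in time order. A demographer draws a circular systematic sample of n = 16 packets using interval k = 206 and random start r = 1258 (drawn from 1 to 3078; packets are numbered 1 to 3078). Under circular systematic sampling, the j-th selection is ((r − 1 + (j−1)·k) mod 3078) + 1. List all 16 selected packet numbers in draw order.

Selection 1: 1258
Selection 2: 1258 + 206 = 1464
Selection 3: 1464 + 206 = 1670
Selection 4: 1670 + 206 = 1876
Selection 5: 1876 + 206 = 2082
Selection 6: 2082 + 206 = 2288
Selection 7: 2288 + 206 = 2494
Selection 8: 2494 + 206 = 2700
Selection 9: 2700 + 206 = 2906
Selection 10: 2906 + 206 = 3112 → 3112 − 3078 = 34
Selection 11: 34 + 206 = 240
Selection 12: 240 + 206 = 446
Selection 13: 446 + 206 = 652
Selection 14: 652 + 206 = 858
Selection 15: 858 + 206 = 1064
Selection 16: 1064 + 206 = 1270

1258, 1464, 1670, 1876, 2082, 2288, 2494, 2700, 2906, 34, 240, 446, 652, 858, 1064, 1270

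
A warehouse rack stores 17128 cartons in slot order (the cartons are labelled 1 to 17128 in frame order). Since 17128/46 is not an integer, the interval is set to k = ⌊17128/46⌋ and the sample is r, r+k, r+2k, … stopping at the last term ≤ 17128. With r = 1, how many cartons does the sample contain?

47

k = ⌊17128/46⌋ = 372
Achieved size = ⌊(17128 − 1)/372⌋ + 1 = ⌊17127/372⌋ + 1 = 46 + 1 = 47
(last selection: 1 + 46×372 = 17113 ≤ 17128; next would be 17485 > 17128)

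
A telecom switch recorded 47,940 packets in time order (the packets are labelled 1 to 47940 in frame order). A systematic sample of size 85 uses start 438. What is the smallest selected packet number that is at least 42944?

43302

k = 47940/85 = 564
Steps past start: ⌈(42944 − 438)/564⌉ = ⌈42506/564⌉ = 76
Selected packet: 438 + 76×564 = 43302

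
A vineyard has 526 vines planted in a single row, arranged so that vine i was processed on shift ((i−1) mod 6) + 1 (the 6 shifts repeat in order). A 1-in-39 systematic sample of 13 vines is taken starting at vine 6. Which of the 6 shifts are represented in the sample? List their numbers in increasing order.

Consecutive selections differ by k = 39, so their shift numbers differ by 39 mod 6 = 3.
gcd(39, 6) = 3, so the sample visits 6/3 = 2 distinct residues mod 6.
Start 6 is shift 6; the shifts hit are 3, 6.

3, 6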